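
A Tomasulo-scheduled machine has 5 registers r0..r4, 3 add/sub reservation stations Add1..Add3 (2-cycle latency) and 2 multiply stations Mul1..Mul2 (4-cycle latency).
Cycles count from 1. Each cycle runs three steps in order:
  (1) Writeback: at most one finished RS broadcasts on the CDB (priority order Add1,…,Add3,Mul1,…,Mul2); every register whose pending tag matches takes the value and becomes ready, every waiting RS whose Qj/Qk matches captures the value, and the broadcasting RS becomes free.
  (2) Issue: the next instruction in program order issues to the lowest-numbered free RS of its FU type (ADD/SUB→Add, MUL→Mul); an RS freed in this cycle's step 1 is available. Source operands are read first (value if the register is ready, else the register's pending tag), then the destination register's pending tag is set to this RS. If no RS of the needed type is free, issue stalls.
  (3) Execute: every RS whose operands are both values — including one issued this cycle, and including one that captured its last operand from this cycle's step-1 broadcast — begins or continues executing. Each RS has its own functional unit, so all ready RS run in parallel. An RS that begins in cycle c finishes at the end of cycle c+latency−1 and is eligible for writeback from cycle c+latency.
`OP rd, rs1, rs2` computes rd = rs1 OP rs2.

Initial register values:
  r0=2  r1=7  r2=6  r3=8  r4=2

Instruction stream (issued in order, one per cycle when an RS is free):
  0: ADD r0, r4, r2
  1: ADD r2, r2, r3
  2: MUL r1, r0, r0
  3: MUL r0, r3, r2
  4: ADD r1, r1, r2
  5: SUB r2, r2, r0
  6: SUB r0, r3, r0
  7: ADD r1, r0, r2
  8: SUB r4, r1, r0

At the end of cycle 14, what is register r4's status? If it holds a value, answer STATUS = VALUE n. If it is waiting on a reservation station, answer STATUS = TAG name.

STATUS = TAG Add2

c1: issue ADD r0<-Add1 | r0:Add1,r1:7,r2:6,r3:8,r4:2
c2: issue ADD r2<-Add2 | r0:Add1,r1:7,r2:Add2,r3:8,r4:2
c3: CDB Add1=8; issue MUL r1<-Mul1 | r0:8,r1:Mul1,r2:Add2,r3:8,r4:2
c4: CDB Add2=14; issue MUL r0<-Mul2 | r0:Mul2,r1:Mul1,r2:14,r3:8,r4:2
c5: issue ADD r1<-Add1 | r0:Mul2,r1:Add1,r2:14,r3:8,r4:2
c6: issue SUB r2<-Add2 | r0:Mul2,r1:Add1,r2:Add2,r3:8,r4:2
c7: CDB Mul1=64; issue SUB r0<-Add3 | r0:Add3,r1:Add1,r2:Add2,r3:8,r4:2
c8: CDB Mul2=112; stall | r0:Add3,r1:Add1,r2:Add2,r3:8,r4:2
c9: CDB Add1=78; issue ADD r1<-Add1 | r0:Add3,r1:Add1,r2:Add2,r3:8,r4:2
c10: CDB Add2=-98; issue SUB r4<-Add2 | r0:Add3,r1:Add1,r2:-98,r3:8,r4:Add2
c11: CDB Add3=-104 | r0:-104,r1:Add1,r2:-98,r3:8,r4:Add2
c12: - | r0:-104,r1:Add1,r2:-98,r3:8,r4:Add2
c13: CDB Add1=-202 | r0:-104,r1:-202,r2:-98,r3:8,r4:Add2
c14: - | r0:-104,r1:-202,r2:-98,r3:8,r4:Add2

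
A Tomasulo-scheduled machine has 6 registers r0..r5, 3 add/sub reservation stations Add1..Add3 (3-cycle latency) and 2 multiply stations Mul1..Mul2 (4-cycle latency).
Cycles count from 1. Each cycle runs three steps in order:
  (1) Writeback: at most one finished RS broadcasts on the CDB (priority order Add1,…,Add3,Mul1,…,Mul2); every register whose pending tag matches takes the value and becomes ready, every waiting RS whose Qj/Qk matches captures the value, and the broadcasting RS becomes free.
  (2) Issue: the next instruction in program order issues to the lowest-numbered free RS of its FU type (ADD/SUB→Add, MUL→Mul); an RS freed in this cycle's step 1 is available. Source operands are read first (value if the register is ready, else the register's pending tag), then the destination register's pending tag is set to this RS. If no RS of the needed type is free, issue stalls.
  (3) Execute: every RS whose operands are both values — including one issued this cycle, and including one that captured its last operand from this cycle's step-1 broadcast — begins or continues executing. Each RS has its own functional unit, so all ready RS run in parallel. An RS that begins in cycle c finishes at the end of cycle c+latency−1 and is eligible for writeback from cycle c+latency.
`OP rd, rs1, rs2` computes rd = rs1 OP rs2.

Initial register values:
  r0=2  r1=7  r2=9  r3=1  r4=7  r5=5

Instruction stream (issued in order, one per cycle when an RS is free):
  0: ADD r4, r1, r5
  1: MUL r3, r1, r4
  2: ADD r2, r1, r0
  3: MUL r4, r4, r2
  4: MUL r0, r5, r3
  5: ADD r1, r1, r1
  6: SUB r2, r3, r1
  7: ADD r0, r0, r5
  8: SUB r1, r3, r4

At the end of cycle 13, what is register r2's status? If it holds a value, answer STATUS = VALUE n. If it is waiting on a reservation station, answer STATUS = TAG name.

STATUS = TAG Add2

cycle 1: issue ADD r4<-Add1 // r0:2,r1:7,r2:9,r3:1,r4:Add1,r5:5
cycle 2: issue MUL r3<-Mul1 // r0:2,r1:7,r2:9,r3:Mul1,r4:Add1,r5:5
cycle 3: issue ADD r2<-Add2 // r0:2,r1:7,r2:Add2,r3:Mul1,r4:Add1,r5:5
cycle 4: CDB Add1=12; issue MUL r4<-Mul2 // r0:2,r1:7,r2:Add2,r3:Mul1,r4:Mul2,r5:5
cycle 5: stall // r0:2,r1:7,r2:Add2,r3:Mul1,r4:Mul2,r5:5
cycle 6: CDB Add2=9; stall // r0:2,r1:7,r2:9,r3:Mul1,r4:Mul2,r5:5
cycle 7: stall // r0:2,r1:7,r2:9,r3:Mul1,r4:Mul2,r5:5
cycle 8: CDB Mul1=84; issue MUL r0<-Mul1 // r0:Mul1,r1:7,r2:9,r3:84,r4:Mul2,r5:5
cycle 9: issue ADD r1<-Add1 // r0:Mul1,r1:Add1,r2:9,r3:84,r4:Mul2,r5:5
cycle 10: CDB Mul2=108; issue SUB r2<-Add2 // r0:Mul1,r1:Add1,r2:Add2,r3:84,r4:108,r5:5
cycle 11: issue ADD r0<-Add3 // r0:Add3,r1:Add1,r2:Add2,r3:84,r4:108,r5:5
cycle 12: CDB Add1=14; issue SUB r1<-Add1 // r0:Add3,r1:Add1,r2:Add2,r3:84,r4:108,r5:5
cycle 13: CDB Mul1=420 // r0:Add3,r1:Add1,r2:Add2,r3:84,r4:108,r5:5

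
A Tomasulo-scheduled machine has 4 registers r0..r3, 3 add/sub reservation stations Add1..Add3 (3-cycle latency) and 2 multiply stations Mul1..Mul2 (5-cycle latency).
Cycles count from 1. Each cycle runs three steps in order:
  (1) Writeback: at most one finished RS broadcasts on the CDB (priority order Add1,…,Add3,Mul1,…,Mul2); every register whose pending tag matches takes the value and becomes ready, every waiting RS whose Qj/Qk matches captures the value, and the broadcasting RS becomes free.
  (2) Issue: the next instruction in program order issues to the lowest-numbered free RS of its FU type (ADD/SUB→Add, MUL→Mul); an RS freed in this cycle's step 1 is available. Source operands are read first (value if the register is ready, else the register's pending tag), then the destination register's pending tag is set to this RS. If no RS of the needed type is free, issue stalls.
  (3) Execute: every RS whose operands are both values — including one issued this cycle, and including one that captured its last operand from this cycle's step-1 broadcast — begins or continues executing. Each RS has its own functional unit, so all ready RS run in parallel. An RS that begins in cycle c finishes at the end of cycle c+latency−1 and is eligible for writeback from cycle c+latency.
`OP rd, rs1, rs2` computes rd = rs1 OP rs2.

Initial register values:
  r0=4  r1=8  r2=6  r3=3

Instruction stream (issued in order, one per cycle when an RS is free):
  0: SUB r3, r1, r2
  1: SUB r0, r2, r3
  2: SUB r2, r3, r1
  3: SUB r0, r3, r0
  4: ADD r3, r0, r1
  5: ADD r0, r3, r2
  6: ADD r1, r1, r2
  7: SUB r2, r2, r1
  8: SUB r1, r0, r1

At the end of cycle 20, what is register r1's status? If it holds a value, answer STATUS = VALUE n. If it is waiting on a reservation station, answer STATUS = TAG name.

STATUS = VALUE -2

cycle 1: issue SUB r3<-Add1 // r0:4,r1:8,r2:6,r3:Add1
cycle 2: issue SUB r0<-Add2 // r0:Add2,r1:8,r2:6,r3:Add1
cycle 3: issue SUB r2<-Add3 // r0:Add2,r1:8,r2:Add3,r3:Add1
cycle 4: CDB Add1=2; issue SUB r0<-Add1 // r0:Add1,r1:8,r2:Add3,r3:2
cycle 5: stall // r0:Add1,r1:8,r2:Add3,r3:2
cycle 6: stall // r0:Add1,r1:8,r2:Add3,r3:2
cycle 7: CDB Add2=4; issue ADD r3<-Add2 // r0:Add1,r1:8,r2:Add3,r3:Add2
cycle 8: CDB Add3=-6; issue ADD r0<-Add3 // r0:Add3,r1:8,r2:-6,r3:Add2
cycle 9: stall // r0:Add3,r1:8,r2:-6,r3:Add2
cycle 10: CDB Add1=-2; issue ADD r1<-Add1 // r0:Add3,r1:Add1,r2:-6,r3:Add2
cycle 11: stall // r0:Add3,r1:Add1,r2:-6,r3:Add2
cycle 12: stall // r0:Add3,r1:Add1,r2:-6,r3:Add2
cycle 13: CDB Add1=2; issue SUB r2<-Add1 // r0:Add3,r1:2,r2:Add1,r3:Add2
cycle 14: CDB Add2=6; issue SUB r1<-Add2 // r0:Add3,r1:Add2,r2:Add1,r3:6
cycle 15: - // r0:Add3,r1:Add2,r2:Add1,r3:6
cycle 16: CDB Add1=-8 // r0:Add3,r1:Add2,r2:-8,r3:6
cycle 17: CDB Add3=0 // r0:0,r1:Add2,r2:-8,r3:6
cycle 18: - // r0:0,r1:Add2,r2:-8,r3:6
cycle 19: - // r0:0,r1:Add2,r2:-8,r3:6
cycle 20: CDB Add2=-2 // r0:0,r1:-2,r2:-8,r3:6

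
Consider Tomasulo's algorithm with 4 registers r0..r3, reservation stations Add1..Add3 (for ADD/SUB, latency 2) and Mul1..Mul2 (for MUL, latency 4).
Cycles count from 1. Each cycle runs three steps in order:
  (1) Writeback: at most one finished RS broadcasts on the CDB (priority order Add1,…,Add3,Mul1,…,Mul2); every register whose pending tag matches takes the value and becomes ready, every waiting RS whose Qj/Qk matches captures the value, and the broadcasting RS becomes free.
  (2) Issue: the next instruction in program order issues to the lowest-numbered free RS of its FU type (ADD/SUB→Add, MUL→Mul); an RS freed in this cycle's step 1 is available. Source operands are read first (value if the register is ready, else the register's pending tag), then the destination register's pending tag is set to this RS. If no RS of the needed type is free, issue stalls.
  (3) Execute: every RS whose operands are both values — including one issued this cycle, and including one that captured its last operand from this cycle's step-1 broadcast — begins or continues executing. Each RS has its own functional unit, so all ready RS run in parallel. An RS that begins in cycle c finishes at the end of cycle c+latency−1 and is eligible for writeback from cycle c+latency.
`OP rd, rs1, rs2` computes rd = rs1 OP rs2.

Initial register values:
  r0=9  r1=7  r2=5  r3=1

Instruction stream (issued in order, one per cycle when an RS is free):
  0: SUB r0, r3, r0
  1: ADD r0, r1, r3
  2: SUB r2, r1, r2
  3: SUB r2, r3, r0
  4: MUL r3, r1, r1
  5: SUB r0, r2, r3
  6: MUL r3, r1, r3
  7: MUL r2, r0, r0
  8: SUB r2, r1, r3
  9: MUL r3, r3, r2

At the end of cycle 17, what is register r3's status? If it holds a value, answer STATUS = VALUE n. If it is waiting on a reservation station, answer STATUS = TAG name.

cycle 1: issue SUB r0<-Add1 // r0:Add1,r1:7,r2:5,r3:1
cycle 2: issue ADD r0<-Add2 // r0:Add2,r1:7,r2:5,r3:1
cycle 3: CDB Add1=-8; issue SUB r2<-Add1 // r0:Add2,r1:7,r2:Add1,r3:1
cycle 4: CDB Add2=8; issue SUB r2<-Add2 // r0:8,r1:7,r2:Add2,r3:1
cycle 5: CDB Add1=2; issue MUL r3<-Mul1 // r0:8,r1:7,r2:Add2,r3:Mul1
cycle 6: CDB Add2=-7; issue SUB r0<-Add1 // r0:Add1,r1:7,r2:-7,r3:Mul1
cycle 7: issue MUL r3<-Mul2 // r0:Add1,r1:7,r2:-7,r3:Mul2
cycle 8: stall // r0:Add1,r1:7,r2:-7,r3:Mul2
cycle 9: CDB Mul1=49; issue MUL r2<-Mul1 // r0:Add1,r1:7,r2:Mul1,r3:Mul2
cycle 10: issue SUB r2<-Add2 // r0:Add1,r1:7,r2:Add2,r3:Mul2
cycle 11: CDB Add1=-56; stall // r0:-56,r1:7,r2:Add2,r3:Mul2
cycle 12: stall // r0:-56,r1:7,r2:Add2,r3:Mul2
cycle 13: CDB Mul2=343; issue MUL r3<-Mul2 // r0:-56,r1:7,r2:Add2,r3:Mul2
cycle 14: - // r0:-56,r1:7,r2:Add2,r3:Mul2
cycle 15: CDB Add2=-336 // r0:-56,r1:7,r2:-336,r3:Mul2
cycle 16: CDB Mul1=3136 // r0:-56,r1:7,r2:-336,r3:Mul2
cycle 17: - // r0:-56,r1:7,r2:-336,r3:Mul2

STATUS = TAG Mul2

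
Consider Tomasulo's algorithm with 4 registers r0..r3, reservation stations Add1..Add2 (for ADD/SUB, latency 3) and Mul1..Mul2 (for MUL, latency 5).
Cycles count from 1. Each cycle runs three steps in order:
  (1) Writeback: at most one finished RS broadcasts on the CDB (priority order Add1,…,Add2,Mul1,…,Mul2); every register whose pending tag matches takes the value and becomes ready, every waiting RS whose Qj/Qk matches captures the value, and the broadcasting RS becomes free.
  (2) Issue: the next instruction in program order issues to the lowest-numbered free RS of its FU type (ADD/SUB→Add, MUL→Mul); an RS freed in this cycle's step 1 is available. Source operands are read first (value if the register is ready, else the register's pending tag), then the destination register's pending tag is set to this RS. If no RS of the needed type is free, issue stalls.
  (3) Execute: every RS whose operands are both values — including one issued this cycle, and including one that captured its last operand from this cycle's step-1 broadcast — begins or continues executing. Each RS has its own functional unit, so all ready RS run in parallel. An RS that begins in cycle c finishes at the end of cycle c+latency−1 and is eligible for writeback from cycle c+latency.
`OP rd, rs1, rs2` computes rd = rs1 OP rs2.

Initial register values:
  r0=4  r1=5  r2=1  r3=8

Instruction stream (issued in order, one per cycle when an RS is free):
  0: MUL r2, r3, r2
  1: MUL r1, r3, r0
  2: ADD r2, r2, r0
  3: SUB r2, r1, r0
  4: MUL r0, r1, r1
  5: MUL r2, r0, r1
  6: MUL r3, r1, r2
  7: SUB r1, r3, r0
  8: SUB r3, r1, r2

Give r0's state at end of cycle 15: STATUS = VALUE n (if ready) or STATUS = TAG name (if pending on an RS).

STATUS = VALUE 1024

c1: issue MUL r2<-Mul1 | r0:4,r1:5,r2:Mul1,r3:8
c2: issue MUL r1<-Mul2 | r0:4,r1:Mul2,r2:Mul1,r3:8
c3: issue ADD r2<-Add1 | r0:4,r1:Mul2,r2:Add1,r3:8
c4: issue SUB r2<-Add2 | r0:4,r1:Mul2,r2:Add2,r3:8
c5: stall | r0:4,r1:Mul2,r2:Add2,r3:8
c6: CDB Mul1=8; issue MUL r0<-Mul1 | r0:Mul1,r1:Mul2,r2:Add2,r3:8
c7: CDB Mul2=32; issue MUL r2<-Mul2 | r0:Mul1,r1:32,r2:Mul2,r3:8
c8: stall | r0:Mul1,r1:32,r2:Mul2,r3:8
c9: CDB Add1=12; stall | r0:Mul1,r1:32,r2:Mul2,r3:8
c10: CDB Add2=28; stall | r0:Mul1,r1:32,r2:Mul2,r3:8
c11: stall | r0:Mul1,r1:32,r2:Mul2,r3:8
c12: CDB Mul1=1024; issue MUL r3<-Mul1 | r0:1024,r1:32,r2:Mul2,r3:Mul1
c13: issue SUB r1<-Add1 | r0:1024,r1:Add1,r2:Mul2,r3:Mul1
c14: issue SUB r3<-Add2 | r0:1024,r1:Add1,r2:Mul2,r3:Add2
c15: - | r0:1024,r1:Add1,r2:Mul2,r3:Add2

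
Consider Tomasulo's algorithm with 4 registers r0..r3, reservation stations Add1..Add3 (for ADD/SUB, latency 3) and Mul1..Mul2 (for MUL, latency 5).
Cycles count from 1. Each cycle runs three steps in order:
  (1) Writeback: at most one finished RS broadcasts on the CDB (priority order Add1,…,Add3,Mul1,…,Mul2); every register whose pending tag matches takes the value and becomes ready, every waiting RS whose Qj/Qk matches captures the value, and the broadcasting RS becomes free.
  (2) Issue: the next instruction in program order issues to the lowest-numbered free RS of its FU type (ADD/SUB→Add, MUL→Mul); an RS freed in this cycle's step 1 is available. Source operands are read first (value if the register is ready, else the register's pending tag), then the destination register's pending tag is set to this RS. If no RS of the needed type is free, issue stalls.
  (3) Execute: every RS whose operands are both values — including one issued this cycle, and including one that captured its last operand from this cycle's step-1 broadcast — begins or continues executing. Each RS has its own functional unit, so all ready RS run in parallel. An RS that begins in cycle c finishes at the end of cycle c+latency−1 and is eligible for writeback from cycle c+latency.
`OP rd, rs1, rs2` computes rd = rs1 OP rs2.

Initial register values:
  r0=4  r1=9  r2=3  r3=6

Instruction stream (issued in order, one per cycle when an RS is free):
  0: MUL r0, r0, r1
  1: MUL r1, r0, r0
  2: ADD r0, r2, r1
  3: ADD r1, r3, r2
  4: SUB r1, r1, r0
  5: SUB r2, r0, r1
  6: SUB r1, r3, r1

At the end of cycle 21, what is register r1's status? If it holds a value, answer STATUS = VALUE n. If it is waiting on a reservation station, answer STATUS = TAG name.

  c1: issue MUL r0<-Mul1  regs: r0:Mul1,r1:9,r2:3,r3:6
  c2: issue MUL r1<-Mul2  regs: r0:Mul1,r1:Mul2,r2:3,r3:6
  c3: issue ADD r0<-Add1  regs: r0:Add1,r1:Mul2,r2:3,r3:6
  c4: issue ADD r1<-Add2  regs: r0:Add1,r1:Add2,r2:3,r3:6
  c5: issue SUB r1<-Add3  regs: r0:Add1,r1:Add3,r2:3,r3:6
  c6: CDB Mul1=36; stall  regs: r0:Add1,r1:Add3,r2:3,r3:6
  c7: CDB Add2=9; issue SUB r2<-Add2  regs: r0:Add1,r1:Add3,r2:Add2,r3:6
  c8: stall  regs: r0:Add1,r1:Add3,r2:Add2,r3:6
  c9: stall  regs: r0:Add1,r1:Add3,r2:Add2,r3:6
  c10: stall  regs: r0:Add1,r1:Add3,r2:Add2,r3:6
  c11: CDB Mul2=1296; stall  regs: r0:Add1,r1:Add3,r2:Add2,r3:6
  c12: stall  regs: r0:Add1,r1:Add3,r2:Add2,r3:6
  c13: stall  regs: r0:Add1,r1:Add3,r2:Add2,r3:6
  c14: CDB Add1=1299; issue SUB r1<-Add1  regs: r0:1299,r1:Add1,r2:Add2,r3:6
  c15: -  regs: r0:1299,r1:Add1,r2:Add2,r3:6
  c16: -  regs: r0:1299,r1:Add1,r2:Add2,r3:6
  c17: CDB Add3=-1290  regs: r0:1299,r1:Add1,r2:Add2,r3:6
  c18: -  regs: r0:1299,r1:Add1,r2:Add2,r3:6
  c19: -  regs: r0:1299,r1:Add1,r2:Add2,r3:6
  c20: CDB Add1=1296  regs: r0:1299,r1:1296,r2:Add2,r3:6
  c21: CDB Add2=2589  regs: r0:1299,r1:1296,r2:2589,r3:6

STATUS = VALUE 1296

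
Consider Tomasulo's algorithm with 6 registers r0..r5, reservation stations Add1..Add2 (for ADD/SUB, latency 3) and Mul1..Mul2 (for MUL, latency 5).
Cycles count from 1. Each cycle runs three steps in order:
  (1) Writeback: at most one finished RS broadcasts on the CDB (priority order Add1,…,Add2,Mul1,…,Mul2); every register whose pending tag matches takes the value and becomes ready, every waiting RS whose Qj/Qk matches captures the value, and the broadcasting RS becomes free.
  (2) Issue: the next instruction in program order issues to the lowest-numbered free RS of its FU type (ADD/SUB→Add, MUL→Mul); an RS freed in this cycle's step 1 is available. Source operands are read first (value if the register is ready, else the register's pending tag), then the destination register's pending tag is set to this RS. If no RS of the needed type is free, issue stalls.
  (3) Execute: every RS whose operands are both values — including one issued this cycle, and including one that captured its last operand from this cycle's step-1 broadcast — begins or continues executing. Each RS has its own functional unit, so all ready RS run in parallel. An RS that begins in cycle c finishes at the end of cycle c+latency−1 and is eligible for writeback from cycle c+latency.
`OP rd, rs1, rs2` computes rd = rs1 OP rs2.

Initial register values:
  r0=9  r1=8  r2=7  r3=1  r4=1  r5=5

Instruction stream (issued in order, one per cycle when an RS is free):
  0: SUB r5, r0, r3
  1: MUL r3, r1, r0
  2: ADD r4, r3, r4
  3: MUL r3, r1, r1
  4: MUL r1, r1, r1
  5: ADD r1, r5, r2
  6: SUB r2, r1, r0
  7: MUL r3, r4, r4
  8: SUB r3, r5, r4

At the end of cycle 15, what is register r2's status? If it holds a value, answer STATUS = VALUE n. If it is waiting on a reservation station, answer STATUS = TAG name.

STATUS = VALUE 6

  c1: issue SUB r5<-Add1  regs: r0:9,r1:8,r2:7,r3:1,r4:1,r5:Add1
  c2: issue MUL r3<-Mul1  regs: r0:9,r1:8,r2:7,r3:Mul1,r4:1,r5:Add1
  c3: issue ADD r4<-Add2  regs: r0:9,r1:8,r2:7,r3:Mul1,r4:Add2,r5:Add1
  c4: CDB Add1=8; issue MUL r3<-Mul2  regs: r0:9,r1:8,r2:7,r3:Mul2,r4:Add2,r5:8
  c5: stall  regs: r0:9,r1:8,r2:7,r3:Mul2,r4:Add2,r5:8
  c6: stall  regs: r0:9,r1:8,r2:7,r3:Mul2,r4:Add2,r5:8
  c7: CDB Mul1=72; issue MUL r1<-Mul1  regs: r0:9,r1:Mul1,r2:7,r3:Mul2,r4:Add2,r5:8
  c8: issue ADD r1<-Add1  regs: r0:9,r1:Add1,r2:7,r3:Mul2,r4:Add2,r5:8
  c9: CDB Mul2=64; stall  regs: r0:9,r1:Add1,r2:7,r3:64,r4:Add2,r5:8
  c10: CDB Add2=73; issue SUB r2<-Add2  regs: r0:9,r1:Add1,r2:Add2,r3:64,r4:73,r5:8
  c11: CDB Add1=15; issue MUL r3<-Mul2  regs: r0:9,r1:15,r2:Add2,r3:Mul2,r4:73,r5:8
  c12: CDB Mul1=64; issue SUB r3<-Add1  regs: r0:9,r1:15,r2:Add2,r3:Add1,r4:73,r5:8
  c13: -  regs: r0:9,r1:15,r2:Add2,r3:Add1,r4:73,r5:8
  c14: CDB Add2=6  regs: r0:9,r1:15,r2:6,r3:Add1,r4:73,r5:8
  c15: CDB Add1=-65  regs: r0:9,r1:15,r2:6,r3:-65,r4:73,r5:8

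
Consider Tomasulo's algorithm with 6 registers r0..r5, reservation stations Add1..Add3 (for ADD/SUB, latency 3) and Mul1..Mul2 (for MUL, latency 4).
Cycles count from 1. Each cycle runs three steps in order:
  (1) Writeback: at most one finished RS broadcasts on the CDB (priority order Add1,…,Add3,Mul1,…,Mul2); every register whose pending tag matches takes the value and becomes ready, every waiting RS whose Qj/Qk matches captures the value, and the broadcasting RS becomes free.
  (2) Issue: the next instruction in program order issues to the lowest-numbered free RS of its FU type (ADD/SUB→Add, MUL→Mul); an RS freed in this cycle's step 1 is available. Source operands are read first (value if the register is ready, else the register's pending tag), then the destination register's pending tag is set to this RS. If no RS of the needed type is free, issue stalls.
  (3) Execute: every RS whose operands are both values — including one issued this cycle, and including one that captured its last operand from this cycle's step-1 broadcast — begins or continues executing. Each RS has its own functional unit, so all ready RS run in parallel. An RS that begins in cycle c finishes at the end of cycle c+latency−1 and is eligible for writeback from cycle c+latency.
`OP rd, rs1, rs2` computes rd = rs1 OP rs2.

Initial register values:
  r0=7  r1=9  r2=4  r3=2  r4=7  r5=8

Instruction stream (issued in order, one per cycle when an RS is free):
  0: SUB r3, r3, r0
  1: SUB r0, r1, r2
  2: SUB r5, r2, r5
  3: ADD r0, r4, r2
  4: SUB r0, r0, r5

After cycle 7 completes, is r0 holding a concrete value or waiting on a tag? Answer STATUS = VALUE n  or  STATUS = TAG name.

  c1: issue SUB r3<-Add1  regs: r0:7,r1:9,r2:4,r3:Add1,r4:7,r5:8
  c2: issue SUB r0<-Add2  regs: r0:Add2,r1:9,r2:4,r3:Add1,r4:7,r5:8
  c3: issue SUB r5<-Add3  regs: r0:Add2,r1:9,r2:4,r3:Add1,r4:7,r5:Add3
  c4: CDB Add1=-5; issue ADD r0<-Add1  regs: r0:Add1,r1:9,r2:4,r3:-5,r4:7,r5:Add3
  c5: CDB Add2=5; issue SUB r0<-Add2  regs: r0:Add2,r1:9,r2:4,r3:-5,r4:7,r5:Add3
  c6: CDB Add3=-4  regs: r0:Add2,r1:9,r2:4,r3:-5,r4:7,r5:-4
  c7: CDB Add1=11  regs: r0:Add2,r1:9,r2:4,r3:-5,r4:7,r5:-4

STATUS = TAG Add2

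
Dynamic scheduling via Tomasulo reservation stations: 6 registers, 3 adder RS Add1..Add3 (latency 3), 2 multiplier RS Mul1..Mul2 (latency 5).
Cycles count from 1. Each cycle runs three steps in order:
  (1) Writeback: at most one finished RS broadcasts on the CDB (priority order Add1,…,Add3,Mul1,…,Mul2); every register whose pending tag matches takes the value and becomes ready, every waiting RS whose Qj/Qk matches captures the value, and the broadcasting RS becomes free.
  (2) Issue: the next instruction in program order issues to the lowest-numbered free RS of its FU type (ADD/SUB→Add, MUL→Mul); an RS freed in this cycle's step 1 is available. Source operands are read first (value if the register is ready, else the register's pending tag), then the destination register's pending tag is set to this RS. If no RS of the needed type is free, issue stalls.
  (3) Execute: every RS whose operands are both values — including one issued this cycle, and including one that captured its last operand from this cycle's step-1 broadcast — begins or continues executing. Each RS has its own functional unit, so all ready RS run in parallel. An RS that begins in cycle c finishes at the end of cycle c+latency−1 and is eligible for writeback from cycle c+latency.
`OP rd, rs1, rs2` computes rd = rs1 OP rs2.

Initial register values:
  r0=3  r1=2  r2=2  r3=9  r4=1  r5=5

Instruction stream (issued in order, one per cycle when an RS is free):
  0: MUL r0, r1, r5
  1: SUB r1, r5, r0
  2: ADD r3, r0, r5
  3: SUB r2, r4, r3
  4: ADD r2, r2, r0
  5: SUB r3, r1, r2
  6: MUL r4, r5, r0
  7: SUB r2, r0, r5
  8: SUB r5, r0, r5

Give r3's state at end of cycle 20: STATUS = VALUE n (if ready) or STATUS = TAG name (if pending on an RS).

STATUS = VALUE -1

cycle 1: issue MUL r0<-Mul1 // r0:Mul1,r1:2,r2:2,r3:9,r4:1,r5:5
cycle 2: issue SUB r1<-Add1 // r0:Mul1,r1:Add1,r2:2,r3:9,r4:1,r5:5
cycle 3: issue ADD r3<-Add2 // r0:Mul1,r1:Add1,r2:2,r3:Add2,r4:1,r5:5
cycle 4: issue SUB r2<-Add3 // r0:Mul1,r1:Add1,r2:Add3,r3:Add2,r4:1,r5:5
cycle 5: stall // r0:Mul1,r1:Add1,r2:Add3,r3:Add2,r4:1,r5:5
cycle 6: CDB Mul1=10; stall // r0:10,r1:Add1,r2:Add3,r3:Add2,r4:1,r5:5
cycle 7: stall // r0:10,r1:Add1,r2:Add3,r3:Add2,r4:1,r5:5
cycle 8: stall // r0:10,r1:Add1,r2:Add3,r3:Add2,r4:1,r5:5
cycle 9: CDB Add1=-5; issue ADD r2<-Add1 // r0:10,r1:-5,r2:Add1,r3:Add2,r4:1,r5:5
cycle 10: CDB Add2=15; issue SUB r3<-Add2 // r0:10,r1:-5,r2:Add1,r3:Add2,r4:1,r5:5
cycle 11: issue MUL r4<-Mul1 // r0:10,r1:-5,r2:Add1,r3:Add2,r4:Mul1,r5:5
cycle 12: stall // r0:10,r1:-5,r2:Add1,r3:Add2,r4:Mul1,r5:5
cycle 13: CDB Add3=-14; issue SUB r2<-Add3 // r0:10,r1:-5,r2:Add3,r3:Add2,r4:Mul1,r5:5
cycle 14: stall // r0:10,r1:-5,r2:Add3,r3:Add2,r4:Mul1,r5:5
cycle 15: stall // r0:10,r1:-5,r2:Add3,r3:Add2,r4:Mul1,r5:5
cycle 16: CDB Add1=-4; issue SUB r5<-Add1 // r0:10,r1:-5,r2:Add3,r3:Add2,r4:Mul1,r5:Add1
cycle 17: CDB Add3=5 // r0:10,r1:-5,r2:5,r3:Add2,r4:Mul1,r5:Add1
cycle 18: CDB Mul1=50 // r0:10,r1:-5,r2:5,r3:Add2,r4:50,r5:Add1
cycle 19: CDB Add1=5 // r0:10,r1:-5,r2:5,r3:Add2,r4:50,r5:5
cycle 20: CDB Add2=-1 // r0:10,r1:-5,r2:5,r3:-1,r4:50,r5:5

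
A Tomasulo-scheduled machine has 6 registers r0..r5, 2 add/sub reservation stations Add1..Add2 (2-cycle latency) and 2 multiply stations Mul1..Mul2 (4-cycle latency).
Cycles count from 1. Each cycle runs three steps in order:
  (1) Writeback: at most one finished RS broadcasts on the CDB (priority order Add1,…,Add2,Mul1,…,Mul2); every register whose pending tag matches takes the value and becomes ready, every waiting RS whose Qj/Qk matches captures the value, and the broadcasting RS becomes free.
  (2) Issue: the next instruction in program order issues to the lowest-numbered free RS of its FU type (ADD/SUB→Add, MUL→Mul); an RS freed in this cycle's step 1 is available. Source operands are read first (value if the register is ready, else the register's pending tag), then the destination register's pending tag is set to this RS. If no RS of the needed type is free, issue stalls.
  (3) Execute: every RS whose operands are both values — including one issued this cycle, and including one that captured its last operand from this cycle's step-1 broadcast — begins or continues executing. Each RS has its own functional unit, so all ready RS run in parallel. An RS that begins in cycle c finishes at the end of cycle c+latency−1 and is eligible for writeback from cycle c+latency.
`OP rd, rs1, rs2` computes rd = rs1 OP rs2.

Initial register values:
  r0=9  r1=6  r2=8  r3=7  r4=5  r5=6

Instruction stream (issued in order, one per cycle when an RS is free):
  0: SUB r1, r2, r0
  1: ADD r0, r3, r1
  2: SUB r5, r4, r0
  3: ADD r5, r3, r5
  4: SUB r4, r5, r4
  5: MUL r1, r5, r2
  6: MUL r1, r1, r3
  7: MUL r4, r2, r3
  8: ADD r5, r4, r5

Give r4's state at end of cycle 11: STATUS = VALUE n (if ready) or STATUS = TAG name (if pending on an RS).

STATUS = VALUE 1

cycle 1: issue SUB r1<-Add1 // r0:9,r1:Add1,r2:8,r3:7,r4:5,r5:6
cycle 2: issue ADD r0<-Add2 // r0:Add2,r1:Add1,r2:8,r3:7,r4:5,r5:6
cycle 3: CDB Add1=-1; issue SUB r5<-Add1 // r0:Add2,r1:-1,r2:8,r3:7,r4:5,r5:Add1
cycle 4: stall // r0:Add2,r1:-1,r2:8,r3:7,r4:5,r5:Add1
cycle 5: CDB Add2=6; issue ADD r5<-Add2 // r0:6,r1:-1,r2:8,r3:7,r4:5,r5:Add2
cycle 6: stall // r0:6,r1:-1,r2:8,r3:7,r4:5,r5:Add2
cycle 7: CDB Add1=-1; issue SUB r4<-Add1 // r0:6,r1:-1,r2:8,r3:7,r4:Add1,r5:Add2
cycle 8: issue MUL r1<-Mul1 // r0:6,r1:Mul1,r2:8,r3:7,r4:Add1,r5:Add2
cycle 9: CDB Add2=6; issue MUL r1<-Mul2 // r0:6,r1:Mul2,r2:8,r3:7,r4:Add1,r5:6
cycle 10: stall // r0:6,r1:Mul2,r2:8,r3:7,r4:Add1,r5:6
cycle 11: CDB Add1=1; stall // r0:6,r1:Mul2,r2:8,r3:7,r4:1,r5:6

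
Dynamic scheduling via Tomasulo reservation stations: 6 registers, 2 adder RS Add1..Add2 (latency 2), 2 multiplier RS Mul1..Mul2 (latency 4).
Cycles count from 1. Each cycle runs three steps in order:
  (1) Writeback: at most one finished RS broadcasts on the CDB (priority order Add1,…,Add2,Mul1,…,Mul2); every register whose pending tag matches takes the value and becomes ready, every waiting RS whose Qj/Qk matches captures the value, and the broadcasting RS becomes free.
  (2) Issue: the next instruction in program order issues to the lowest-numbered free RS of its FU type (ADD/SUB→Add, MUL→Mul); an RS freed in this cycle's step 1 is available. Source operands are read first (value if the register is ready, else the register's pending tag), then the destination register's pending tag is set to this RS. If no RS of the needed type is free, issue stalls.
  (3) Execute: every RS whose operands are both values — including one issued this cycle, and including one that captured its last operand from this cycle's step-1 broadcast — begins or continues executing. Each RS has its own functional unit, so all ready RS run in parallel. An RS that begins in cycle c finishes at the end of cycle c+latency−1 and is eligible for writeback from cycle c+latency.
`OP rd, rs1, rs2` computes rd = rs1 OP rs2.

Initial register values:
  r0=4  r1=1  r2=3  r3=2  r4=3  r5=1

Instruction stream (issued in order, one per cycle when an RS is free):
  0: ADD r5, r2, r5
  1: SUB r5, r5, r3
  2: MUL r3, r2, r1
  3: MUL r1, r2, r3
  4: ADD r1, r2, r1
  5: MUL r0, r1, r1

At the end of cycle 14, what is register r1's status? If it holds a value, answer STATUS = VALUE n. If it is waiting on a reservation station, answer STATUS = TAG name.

  c1: issue ADD r5<-Add1  regs: r0:4,r1:1,r2:3,r3:2,r4:3,r5:Add1
  c2: issue SUB r5<-Add2  regs: r0:4,r1:1,r2:3,r3:2,r4:3,r5:Add2
  c3: CDB Add1=4; issue MUL r3<-Mul1  regs: r0:4,r1:1,r2:3,r3:Mul1,r4:3,r5:Add2
  c4: issue MUL r1<-Mul2  regs: r0:4,r1:Mul2,r2:3,r3:Mul1,r4:3,r5:Add2
  c5: CDB Add2=2; issue ADD r1<-Add1  regs: r0:4,r1:Add1,r2:3,r3:Mul1,r4:3,r5:2
  c6: stall  regs: r0:4,r1:Add1,r2:3,r3:Mul1,r4:3,r5:2
  c7: CDB Mul1=3; issue MUL r0<-Mul1  regs: r0:Mul1,r1:Add1,r2:3,r3:3,r4:3,r5:2
  c8: -  regs: r0:Mul1,r1:Add1,r2:3,r3:3,r4:3,r5:2
  c9: -  regs: r0:Mul1,r1:Add1,r2:3,r3:3,r4:3,r5:2
  c10: -  regs: r0:Mul1,r1:Add1,r2:3,r3:3,r4:3,r5:2
  c11: CDB Mul2=9  regs: r0:Mul1,r1:Add1,r2:3,r3:3,r4:3,r5:2
  c12: -  regs: r0:Mul1,r1:Add1,r2:3,r3:3,r4:3,r5:2
  c13: CDB Add1=12  regs: r0:Mul1,r1:12,r2:3,r3:3,r4:3,r5:2
  c14: -  regs: r0:Mul1,r1:12,r2:3,r3:3,r4:3,r5:2

STATUS = VALUE 12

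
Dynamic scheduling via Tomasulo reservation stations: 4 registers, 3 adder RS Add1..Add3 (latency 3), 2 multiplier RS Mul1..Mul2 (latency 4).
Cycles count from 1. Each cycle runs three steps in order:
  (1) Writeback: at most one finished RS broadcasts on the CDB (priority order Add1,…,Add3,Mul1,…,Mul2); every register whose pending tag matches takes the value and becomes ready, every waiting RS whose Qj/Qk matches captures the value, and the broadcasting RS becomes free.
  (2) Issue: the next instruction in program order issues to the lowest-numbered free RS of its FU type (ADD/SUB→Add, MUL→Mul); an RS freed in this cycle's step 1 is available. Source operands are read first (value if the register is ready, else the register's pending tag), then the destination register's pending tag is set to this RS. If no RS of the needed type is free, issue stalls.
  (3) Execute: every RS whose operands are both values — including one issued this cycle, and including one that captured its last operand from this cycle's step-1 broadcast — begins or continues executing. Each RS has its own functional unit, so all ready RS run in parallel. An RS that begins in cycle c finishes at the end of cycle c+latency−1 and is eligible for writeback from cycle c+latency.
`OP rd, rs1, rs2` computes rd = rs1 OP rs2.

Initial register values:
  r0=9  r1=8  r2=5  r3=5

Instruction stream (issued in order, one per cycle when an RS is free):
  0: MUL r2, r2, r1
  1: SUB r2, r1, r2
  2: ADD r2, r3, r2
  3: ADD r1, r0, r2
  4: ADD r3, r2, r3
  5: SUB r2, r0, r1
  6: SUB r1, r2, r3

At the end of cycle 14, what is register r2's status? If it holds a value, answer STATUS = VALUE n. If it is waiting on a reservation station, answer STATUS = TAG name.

STATUS = TAG Add2

cycle 1: issue MUL r2<-Mul1 // r0:9,r1:8,r2:Mul1,r3:5
cycle 2: issue SUB r2<-Add1 // r0:9,r1:8,r2:Add1,r3:5
cycle 3: issue ADD r2<-Add2 // r0:9,r1:8,r2:Add2,r3:5
cycle 4: issue ADD r1<-Add3 // r0:9,r1:Add3,r2:Add2,r3:5
cycle 5: CDB Mul1=40; stall // r0:9,r1:Add3,r2:Add2,r3:5
cycle 6: stall // r0:9,r1:Add3,r2:Add2,r3:5
cycle 7: stall // r0:9,r1:Add3,r2:Add2,r3:5
cycle 8: CDB Add1=-32; issue ADD r3<-Add1 // r0:9,r1:Add3,r2:Add2,r3:Add1
cycle 9: stall // r0:9,r1:Add3,r2:Add2,r3:Add1
cycle 10: stall // r0:9,r1:Add3,r2:Add2,r3:Add1
cycle 11: CDB Add2=-27; issue SUB r2<-Add2 // r0:9,r1:Add3,r2:Add2,r3:Add1
cycle 12: stall // r0:9,r1:Add3,r2:Add2,r3:Add1
cycle 13: stall // r0:9,r1:Add3,r2:Add2,r3:Add1
cycle 14: CDB Add1=-22; issue SUB r1<-Add1 // r0:9,r1:Add1,r2:Add2,r3:-22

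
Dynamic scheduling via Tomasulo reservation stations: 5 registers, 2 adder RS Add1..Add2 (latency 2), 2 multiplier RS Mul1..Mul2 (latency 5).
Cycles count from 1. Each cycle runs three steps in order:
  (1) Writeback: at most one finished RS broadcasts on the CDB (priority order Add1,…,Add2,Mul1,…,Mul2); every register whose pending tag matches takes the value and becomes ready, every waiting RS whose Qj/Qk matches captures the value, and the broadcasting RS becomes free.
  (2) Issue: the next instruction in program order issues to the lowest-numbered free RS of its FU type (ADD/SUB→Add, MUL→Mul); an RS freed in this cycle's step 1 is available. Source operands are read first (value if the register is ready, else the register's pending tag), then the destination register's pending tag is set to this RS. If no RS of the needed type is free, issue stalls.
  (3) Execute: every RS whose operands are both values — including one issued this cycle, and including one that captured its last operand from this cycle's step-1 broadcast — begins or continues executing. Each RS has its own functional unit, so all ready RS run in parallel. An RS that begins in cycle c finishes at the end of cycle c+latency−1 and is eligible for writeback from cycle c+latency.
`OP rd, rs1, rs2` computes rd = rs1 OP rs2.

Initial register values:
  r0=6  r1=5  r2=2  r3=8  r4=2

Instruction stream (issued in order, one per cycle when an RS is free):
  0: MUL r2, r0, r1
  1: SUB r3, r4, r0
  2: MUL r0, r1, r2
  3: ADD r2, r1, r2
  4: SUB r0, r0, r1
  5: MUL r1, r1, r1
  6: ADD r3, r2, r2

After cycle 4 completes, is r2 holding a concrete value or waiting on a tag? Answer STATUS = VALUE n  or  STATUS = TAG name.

STATUS = TAG Add1

c1: issue MUL r2<-Mul1 | r0:6,r1:5,r2:Mul1,r3:8,r4:2
c2: issue SUB r3<-Add1 | r0:6,r1:5,r2:Mul1,r3:Add1,r4:2
c3: issue MUL r0<-Mul2 | r0:Mul2,r1:5,r2:Mul1,r3:Add1,r4:2
c4: CDB Add1=-4; issue ADD r2<-Add1 | r0:Mul2,r1:5,r2:Add1,r3:-4,r4:2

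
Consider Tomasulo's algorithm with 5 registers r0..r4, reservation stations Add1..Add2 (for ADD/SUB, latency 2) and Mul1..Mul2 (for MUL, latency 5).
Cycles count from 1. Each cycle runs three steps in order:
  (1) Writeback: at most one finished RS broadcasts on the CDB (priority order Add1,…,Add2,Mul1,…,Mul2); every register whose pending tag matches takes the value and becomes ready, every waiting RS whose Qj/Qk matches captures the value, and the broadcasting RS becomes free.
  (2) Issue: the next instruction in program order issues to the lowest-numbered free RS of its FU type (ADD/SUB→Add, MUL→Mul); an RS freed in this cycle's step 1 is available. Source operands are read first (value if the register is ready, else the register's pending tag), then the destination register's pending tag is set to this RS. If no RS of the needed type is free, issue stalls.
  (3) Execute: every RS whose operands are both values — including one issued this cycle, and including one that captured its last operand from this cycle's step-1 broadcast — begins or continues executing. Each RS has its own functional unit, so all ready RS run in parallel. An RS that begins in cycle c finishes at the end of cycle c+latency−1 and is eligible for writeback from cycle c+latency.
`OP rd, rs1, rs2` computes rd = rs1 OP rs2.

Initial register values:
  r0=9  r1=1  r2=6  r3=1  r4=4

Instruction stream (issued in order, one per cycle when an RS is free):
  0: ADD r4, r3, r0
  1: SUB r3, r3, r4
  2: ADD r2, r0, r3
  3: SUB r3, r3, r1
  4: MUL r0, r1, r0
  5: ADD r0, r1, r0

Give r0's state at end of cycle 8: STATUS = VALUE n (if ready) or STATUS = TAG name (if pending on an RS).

STATUS = TAG Add1

  c1: issue ADD r4<-Add1  regs: r0:9,r1:1,r2:6,r3:1,r4:Add1
  c2: issue SUB r3<-Add2  regs: r0:9,r1:1,r2:6,r3:Add2,r4:Add1
  c3: CDB Add1=10; issue ADD r2<-Add1  regs: r0:9,r1:1,r2:Add1,r3:Add2,r4:10
  c4: stall  regs: r0:9,r1:1,r2:Add1,r3:Add2,r4:10
  c5: CDB Add2=-9; issue SUB r3<-Add2  regs: r0:9,r1:1,r2:Add1,r3:Add2,r4:10
  c6: issue MUL r0<-Mul1  regs: r0:Mul1,r1:1,r2:Add1,r3:Add2,r4:10
  c7: CDB Add1=0; issue ADD r0<-Add1  regs: r0:Add1,r1:1,r2:0,r3:Add2,r4:10
  c8: CDB Add2=-10  regs: r0:Add1,r1:1,r2:0,r3:-10,r4:10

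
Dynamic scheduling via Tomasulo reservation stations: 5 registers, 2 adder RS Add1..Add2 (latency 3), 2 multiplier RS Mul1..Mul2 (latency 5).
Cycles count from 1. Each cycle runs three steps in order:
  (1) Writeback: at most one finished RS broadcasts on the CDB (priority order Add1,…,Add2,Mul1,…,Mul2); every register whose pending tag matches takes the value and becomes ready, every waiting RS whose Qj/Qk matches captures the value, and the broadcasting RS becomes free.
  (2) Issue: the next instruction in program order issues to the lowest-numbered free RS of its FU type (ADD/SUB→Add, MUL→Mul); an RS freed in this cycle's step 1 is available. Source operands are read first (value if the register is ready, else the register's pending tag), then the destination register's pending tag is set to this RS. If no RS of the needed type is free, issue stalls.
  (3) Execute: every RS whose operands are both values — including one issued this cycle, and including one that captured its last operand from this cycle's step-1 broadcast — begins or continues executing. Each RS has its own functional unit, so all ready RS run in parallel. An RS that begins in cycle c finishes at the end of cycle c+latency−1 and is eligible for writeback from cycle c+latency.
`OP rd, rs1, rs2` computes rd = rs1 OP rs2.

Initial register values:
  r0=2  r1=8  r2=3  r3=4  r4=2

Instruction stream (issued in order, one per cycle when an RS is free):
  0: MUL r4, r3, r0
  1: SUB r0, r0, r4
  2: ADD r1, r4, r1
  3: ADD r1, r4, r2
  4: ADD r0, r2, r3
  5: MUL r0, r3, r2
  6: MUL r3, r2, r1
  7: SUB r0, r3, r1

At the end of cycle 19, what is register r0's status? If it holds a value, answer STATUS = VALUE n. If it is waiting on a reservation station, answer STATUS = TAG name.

c1: issue MUL r4<-Mul1 | r0:2,r1:8,r2:3,r3:4,r4:Mul1
c2: issue SUB r0<-Add1 | r0:Add1,r1:8,r2:3,r3:4,r4:Mul1
c3: issue ADD r1<-Add2 | r0:Add1,r1:Add2,r2:3,r3:4,r4:Mul1
c4: stall | r0:Add1,r1:Add2,r2:3,r3:4,r4:Mul1
c5: stall | r0:Add1,r1:Add2,r2:3,r3:4,r4:Mul1
c6: CDB Mul1=8; stall | r0:Add1,r1:Add2,r2:3,r3:4,r4:8
c7: stall | r0:Add1,r1:Add2,r2:3,r3:4,r4:8
c8: stall | r0:Add1,r1:Add2,r2:3,r3:4,r4:8
c9: CDB Add1=-6; issue ADD r1<-Add1 | r0:-6,r1:Add1,r2:3,r3:4,r4:8
c10: CDB Add2=16; issue ADD r0<-Add2 | r0:Add2,r1:Add1,r2:3,r3:4,r4:8
c11: issue MUL r0<-Mul1 | r0:Mul1,r1:Add1,r2:3,r3:4,r4:8
c12: CDB Add1=11; issue MUL r3<-Mul2 | r0:Mul1,r1:11,r2:3,r3:Mul2,r4:8
c13: CDB Add2=7; issue SUB r0<-Add1 | r0:Add1,r1:11,r2:3,r3:Mul2,r4:8
c14: - | r0:Add1,r1:11,r2:3,r3:Mul2,r4:8
c15: - | r0:Add1,r1:11,r2:3,r3:Mul2,r4:8
c16: CDB Mul1=12 | r0:Add1,r1:11,r2:3,r3:Mul2,r4:8
c17: CDB Mul2=33 | r0:Add1,r1:11,r2:3,r3:33,r4:8
c18: - | r0:Add1,r1:11,r2:3,r3:33,r4:8
c19: - | r0:Add1,r1:11,r2:3,r3:33,r4:8

STATUS = TAG Add1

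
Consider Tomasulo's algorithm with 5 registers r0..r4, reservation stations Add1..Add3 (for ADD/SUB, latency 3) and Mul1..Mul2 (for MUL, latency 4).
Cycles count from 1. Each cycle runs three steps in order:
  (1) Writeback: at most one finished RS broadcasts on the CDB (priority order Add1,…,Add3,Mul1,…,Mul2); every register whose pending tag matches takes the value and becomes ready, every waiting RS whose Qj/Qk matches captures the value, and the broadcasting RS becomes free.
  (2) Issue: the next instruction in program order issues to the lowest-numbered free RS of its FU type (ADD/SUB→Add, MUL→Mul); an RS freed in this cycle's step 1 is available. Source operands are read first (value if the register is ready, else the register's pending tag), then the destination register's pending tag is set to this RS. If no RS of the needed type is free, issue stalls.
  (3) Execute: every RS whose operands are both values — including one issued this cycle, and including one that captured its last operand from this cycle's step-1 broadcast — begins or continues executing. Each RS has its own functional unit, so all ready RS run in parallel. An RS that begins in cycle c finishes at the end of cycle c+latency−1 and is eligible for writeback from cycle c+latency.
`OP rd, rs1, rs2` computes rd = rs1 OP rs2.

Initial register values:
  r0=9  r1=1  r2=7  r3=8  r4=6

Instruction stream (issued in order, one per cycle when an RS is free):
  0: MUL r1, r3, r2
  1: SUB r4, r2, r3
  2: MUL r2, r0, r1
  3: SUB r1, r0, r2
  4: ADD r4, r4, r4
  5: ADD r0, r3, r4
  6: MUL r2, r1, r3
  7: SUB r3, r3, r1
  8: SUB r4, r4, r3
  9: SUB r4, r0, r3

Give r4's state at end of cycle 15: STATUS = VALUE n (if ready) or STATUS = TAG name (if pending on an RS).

STATUS = TAG Add2

  c1: issue MUL r1<-Mul1  regs: r0:9,r1:Mul1,r2:7,r3:8,r4:6
  c2: issue SUB r4<-Add1  regs: r0:9,r1:Mul1,r2:7,r3:8,r4:Add1
  c3: issue MUL r2<-Mul2  regs: r0:9,r1:Mul1,r2:Mul2,r3:8,r4:Add1
  c4: issue SUB r1<-Add2  regs: r0:9,r1:Add2,r2:Mul2,r3:8,r4:Add1
  c5: CDB Add1=-1; issue ADD r4<-Add1  regs: r0:9,r1:Add2,r2:Mul2,r3:8,r4:Add1
  c6: CDB Mul1=56; issue ADD r0<-Add3  regs: r0:Add3,r1:Add2,r2:Mul2,r3:8,r4:Add1
  c7: issue MUL r2<-Mul1  regs: r0:Add3,r1:Add2,r2:Mul1,r3:8,r4:Add1
  c8: CDB Add1=-2; issue SUB r3<-Add1  regs: r0:Add3,r1:Add2,r2:Mul1,r3:Add1,r4:-2
  c9: stall  regs: r0:Add3,r1:Add2,r2:Mul1,r3:Add1,r4:-2
  c10: CDB Mul2=504; stall  regs: r0:Add3,r1:Add2,r2:Mul1,r3:Add1,r4:-2
  c11: CDB Add3=6; issue SUB r4<-Add3  regs: r0:6,r1:Add2,r2:Mul1,r3:Add1,r4:Add3
  c12: stall  regs: r0:6,r1:Add2,r2:Mul1,r3:Add1,r4:Add3
  c13: CDB Add2=-495; issue SUB r4<-Add2  regs: r0:6,r1:-495,r2:Mul1,r3:Add1,r4:Add2
  c14: -  regs: r0:6,r1:-495,r2:Mul1,r3:Add1,r4:Add2
  c15: -  regs: r0:6,r1:-495,r2:Mul1,r3:Add1,r4:Add2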